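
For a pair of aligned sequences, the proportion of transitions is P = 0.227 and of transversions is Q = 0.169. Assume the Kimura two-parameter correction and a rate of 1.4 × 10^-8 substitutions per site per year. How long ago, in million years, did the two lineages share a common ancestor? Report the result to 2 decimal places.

Under the Kimura two-parameter model, d = −½ ln(1 − 2P − Q) − ¼ ln(1 − 2Q).
1 − 2P − Q = 0.377, giving −½ ln(0.377) = 0.487755.
1 − 2Q = 0.662, giving −¼ ln(0.662) = 0.103122.
d = 0.487755 + 0.103122 = 0.590877.
Under a molecular clock d = 2μt, so t = d/(2μ) = 0.590877 / (2 × 1.4 × 10^-8) = 21.10 million years.

21.10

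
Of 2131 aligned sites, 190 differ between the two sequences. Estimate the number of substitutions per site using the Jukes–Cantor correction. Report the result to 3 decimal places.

0.095

p = 190/2131 ≈ 0.08916.
d = −(3/4) ln(1 − 4p/3) = −0.75 ln(1 − 0.11888) = −0.75 ln(0.88112)
  = −0.75 × (-0.126561) = 0.094921 substitutions/site.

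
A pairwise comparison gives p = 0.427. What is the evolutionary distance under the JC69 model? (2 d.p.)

d = −(3/4) ln(1 − 4p/3) = −0.75 ln(1 − 0.569333) = −0.75 ln(0.430667)
  = −0.75 × (-0.842420) = 0.631815 substitutions/site.

0.63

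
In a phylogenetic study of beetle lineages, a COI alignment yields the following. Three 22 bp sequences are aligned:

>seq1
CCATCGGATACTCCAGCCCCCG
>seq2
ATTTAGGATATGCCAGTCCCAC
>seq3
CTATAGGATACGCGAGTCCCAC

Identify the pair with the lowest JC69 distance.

seq1–seq2: 9/22 differ, p = 0.409, d = 0.591.
seq1–seq3: 7/22 differ, p = 0.318, d = 0.414.
seq2–seq3: 4/22 differ, p = 0.182, d = 0.208.
The smallest distance is between seq2 and seq3.

seq2 and seq3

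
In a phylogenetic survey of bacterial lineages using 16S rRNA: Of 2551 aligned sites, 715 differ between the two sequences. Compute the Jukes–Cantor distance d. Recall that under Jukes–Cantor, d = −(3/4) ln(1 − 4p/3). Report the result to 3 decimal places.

0.351

p = 715/2551 ≈ 0.280282.
d = −(3/4) ln(1 − 4p/3) = −0.75 ln(1 − 0.373709) = −0.75 ln(0.626291)
  = −0.75 × (-0.467940) = 0.350955 substitutions/site.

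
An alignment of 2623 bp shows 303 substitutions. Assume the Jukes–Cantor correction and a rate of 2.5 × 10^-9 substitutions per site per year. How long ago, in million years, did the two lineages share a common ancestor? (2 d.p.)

25.09

p = 303/2623 ≈ 0.115517.
d = −(3/4) ln(1 − 4p/3) = −0.75 ln(1 − 0.154023) = −0.75 ln(0.845977)
  = −0.75 × (-0.167263) = 0.125447 substitutions/site.
Under a molecular clock d = 2μt, so t = d/(2μ) = 0.125447 / (2 × 2.5 × 10^-9) = 25.09 million years.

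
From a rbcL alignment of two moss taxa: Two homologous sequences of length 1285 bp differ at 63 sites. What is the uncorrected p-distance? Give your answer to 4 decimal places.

p = 63/1285 = 0.049027… ≈ 0.0490 (to 4 d.p.).

0.0490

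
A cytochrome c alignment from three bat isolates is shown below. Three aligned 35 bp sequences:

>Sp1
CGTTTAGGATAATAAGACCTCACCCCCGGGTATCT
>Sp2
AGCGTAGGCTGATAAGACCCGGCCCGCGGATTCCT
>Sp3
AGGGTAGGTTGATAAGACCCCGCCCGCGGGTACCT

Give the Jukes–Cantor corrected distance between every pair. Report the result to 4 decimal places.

Sp1–Sp2: 12/35 sites differ → p ≈ 0.342857, d = −0.75 ln(1 − 0.457143) = 0.458182 ≈ 0.4582.
Sp1–Sp3: 9/35 sites differ → p ≈ 0.257143, d = −0.75 ln(1 − 0.342857) = 0.314890 ≈ 0.3149.
Sp2–Sp3: 5/35 sites differ → p ≈ 0.142857, d = −0.75 ln(1 − 0.190476) = 0.158482 ≈ 0.1585.

d(Sp1,Sp2) = 0.4582, d(Sp1,Sp3) = 0.3149, d(Sp2,Sp3) = 0.1585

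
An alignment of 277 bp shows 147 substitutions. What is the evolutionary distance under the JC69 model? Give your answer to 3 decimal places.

p = 147/277 ≈ 0.530686.
d = −(3/4) ln(1 − 4p/3) = −0.75 ln(1 − 0.707581) = −0.75 ln(0.292419)
  = −0.75 × (-1.229568) = 0.922176 substitutions/site.

0.922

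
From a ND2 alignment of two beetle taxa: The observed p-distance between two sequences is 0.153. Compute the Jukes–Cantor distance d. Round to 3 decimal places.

0.171

d = −(3/4) ln(1 − 4p/3) = −0.75 ln(1 − 0.204) = −0.75 ln(0.796)
  = −0.75 × (-0.228156) = 0.171117 substitutions/site.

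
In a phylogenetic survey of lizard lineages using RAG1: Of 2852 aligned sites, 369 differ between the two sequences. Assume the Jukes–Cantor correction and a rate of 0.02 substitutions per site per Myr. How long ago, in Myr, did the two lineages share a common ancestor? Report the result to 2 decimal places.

3.55

p = 369/2852 ≈ 0.129383.
d = −(3/4) ln(1 − 4p/3) = −0.75 ln(1 − 0.172511) = −0.75 ln(0.827489)
  = −0.75 × (-0.189359) = 0.142019 substitutions/site.
Under a molecular clock d = 2μt, so t = d/(2μ) = 0.142019 / (2 × 0.02) = 3.55 Myr.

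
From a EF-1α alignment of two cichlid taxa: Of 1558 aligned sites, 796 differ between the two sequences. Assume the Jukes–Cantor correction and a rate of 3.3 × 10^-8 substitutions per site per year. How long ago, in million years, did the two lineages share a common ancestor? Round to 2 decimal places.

12.99

p = 796/1558 ≈ 0.510911.
d = −(3/4) ln(1 − 4p/3) = −0.75 ln(1 − 0.681215) = −0.75 ln(0.318785)
  = −0.75 × (-1.143238) = 0.857429 substitutions/site.
Under a molecular clock d = 2μt, so t = d/(2μ) = 0.857429 / (2 × 3.3 × 10^-8) = 12.99 million years.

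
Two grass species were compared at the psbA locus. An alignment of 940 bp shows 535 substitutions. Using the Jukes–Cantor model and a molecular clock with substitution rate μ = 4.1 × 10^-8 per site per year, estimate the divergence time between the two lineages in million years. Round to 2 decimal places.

p = 535/940 ≈ 0.569149.
d = −(3/4) ln(1 − 4p/3) = −0.75 ln(1 − 0.758865) = −0.75 ln(0.241135)
  = −0.75 × (-1.422398) = 1.066799 substitutions/site.
Under a molecular clock d = 2μt, so t = d/(2μ) = 1.066799 / (2 × 4.1 × 10^-8) = 13.01 million years.

13.01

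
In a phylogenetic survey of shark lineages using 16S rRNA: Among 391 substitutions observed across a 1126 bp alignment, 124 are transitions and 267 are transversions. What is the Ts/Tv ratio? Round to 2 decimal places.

R = 124/267 = 0.464419… ≈ 0.46 (to 2 d.p.).

0.46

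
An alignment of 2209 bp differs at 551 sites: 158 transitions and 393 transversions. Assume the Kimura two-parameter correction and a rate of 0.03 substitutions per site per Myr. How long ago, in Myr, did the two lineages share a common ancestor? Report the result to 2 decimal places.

5.06

P = 158/2209 ≈ 0.071526 and Q = 393/2209 ≈ 0.177909.
Under the Kimura two-parameter model, d = −½ ln(1 − 2P − Q) − ¼ ln(1 − 2Q).
1 − 2P − Q = 0.679039, giving −½ ln(0.679039) = 0.193538.
1 − 2Q = 0.644182, giving −¼ ln(0.644182) = 0.109943.
d = 0.193538 + 0.109943 = 0.303481.
Under a molecular clock d = 2μt, so t = d/(2μ) = 0.303481 / (2 × 0.03) = 5.06 Myr.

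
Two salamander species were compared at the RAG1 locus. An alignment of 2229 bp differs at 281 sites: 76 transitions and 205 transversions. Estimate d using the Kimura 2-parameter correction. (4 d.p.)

P = 76/2229 ≈ 0.034096 and Q = 205/2229 ≈ 0.091969.
Under the Kimura two-parameter model, d = −½ ln(1 − 2P − Q) − ¼ ln(1 − 2Q).
1 − 2P − Q = 0.839839, giving −½ ln(0.839839) = 0.087273.
1 − 2Q = 0.816062, giving −¼ ln(0.816062) = 0.050816.
d = 0.087273 + 0.050816 = 0.138089.

0.1381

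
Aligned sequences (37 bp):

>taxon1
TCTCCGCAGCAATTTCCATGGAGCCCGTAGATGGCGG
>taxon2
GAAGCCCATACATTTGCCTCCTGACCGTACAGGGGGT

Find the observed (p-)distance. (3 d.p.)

The sequences differ at 18 of 37 positions.
p = 18/37 = 0.486486… ≈ 0.486 (to 3 d.p.).

0.486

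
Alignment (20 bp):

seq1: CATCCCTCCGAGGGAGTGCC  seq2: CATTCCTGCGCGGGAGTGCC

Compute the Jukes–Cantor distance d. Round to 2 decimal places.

The sequences differ at 3 of 20 sites (4, 8, 11), so p = 3/20 = 0.15.
d = −(3/4) ln(1 − 4p/3) = −0.75 ln(1 − 0.2) = −0.75 ln(0.8)
  = −0.75 × (-0.223144) = 0.167358 substitutions/site.

0.17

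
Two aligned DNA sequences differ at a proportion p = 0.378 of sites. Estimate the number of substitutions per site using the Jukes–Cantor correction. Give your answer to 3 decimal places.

d = −(3/4) ln(1 − 4p/3) = −0.75 ln(1 − 0.504) = −0.75 ln(0.496)
  = −0.75 × (-0.701179) = 0.525884 substitutions/site.

0.526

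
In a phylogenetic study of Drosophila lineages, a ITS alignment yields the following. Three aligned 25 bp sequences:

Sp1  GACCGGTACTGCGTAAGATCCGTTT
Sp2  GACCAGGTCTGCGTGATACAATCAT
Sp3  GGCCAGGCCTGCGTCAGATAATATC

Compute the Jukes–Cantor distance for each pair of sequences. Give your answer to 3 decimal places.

d(Sp1,Sp2) = 0.663, d(Sp1,Sp3) = 0.572, d(Sp2,Sp3) = 0.417

Sp1–Sp2: 11/25 sites differ → p = 0.44, d = −0.75 ln(1 − 0.586667) = 0.662626 ≈ 0.663.
Sp1–Sp3: 10/25 sites differ → p = 0.4, d = −0.75 ln(1 − 0.533333) = 0.571605 ≈ 0.572.
Sp2–Sp3: 8/25 sites differ → p = 0.32, d = −0.75 ln(1 − 0.426667) = 0.417216 ≈ 0.417.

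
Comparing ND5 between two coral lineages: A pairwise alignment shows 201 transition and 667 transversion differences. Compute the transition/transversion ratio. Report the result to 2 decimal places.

0.30

R = 201/667 = 0.301349… ≈ 0.30 (to 2 d.p.).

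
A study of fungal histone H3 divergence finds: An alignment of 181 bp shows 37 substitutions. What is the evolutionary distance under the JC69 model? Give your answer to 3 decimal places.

0.239

p = 37/181 ≈ 0.20442.
d = −(3/4) ln(1 − 4p/3) = −0.75 ln(1 − 0.27256) = −0.75 ln(0.72744)
  = −0.75 × (-0.318224) = 0.238668 substitutions/site.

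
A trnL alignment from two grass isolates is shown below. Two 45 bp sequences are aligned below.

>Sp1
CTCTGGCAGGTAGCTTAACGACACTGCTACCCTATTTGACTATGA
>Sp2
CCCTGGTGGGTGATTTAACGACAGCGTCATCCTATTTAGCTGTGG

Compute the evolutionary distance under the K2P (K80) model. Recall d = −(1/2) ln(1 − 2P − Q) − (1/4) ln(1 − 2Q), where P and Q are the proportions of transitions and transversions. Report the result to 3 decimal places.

0.528

Of 45 sites, 14 differences are transitions and 1 are transversions, so P = 14/45 ≈ 0.311111 and Q = 1/45 ≈ 0.022222.
Under the Kimura two-parameter model, d = −½ ln(1 − 2P − Q) − ¼ ln(1 − 2Q).
1 − 2P − Q = 0.355556, giving −½ ln(0.355556) = 0.517036.
1 − 2Q = 0.955556, giving −¼ ln(0.955556) = 0.011365.
d = 0.517036 + 0.011365 = 0.528401.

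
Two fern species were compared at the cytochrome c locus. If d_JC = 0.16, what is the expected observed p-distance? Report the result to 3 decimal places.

0.144

p = (3/4)(1 − e^(−4d/3)) = 0.75 × (1 − e^(-0.213333)) = 0.75 × (1 − 0.807887) = 0.144085.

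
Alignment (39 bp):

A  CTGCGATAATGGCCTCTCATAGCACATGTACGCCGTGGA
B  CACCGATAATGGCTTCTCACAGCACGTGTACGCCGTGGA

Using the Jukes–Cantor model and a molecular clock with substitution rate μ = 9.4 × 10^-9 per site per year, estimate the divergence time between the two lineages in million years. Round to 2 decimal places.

The sequences differ at 5 of 39 sites (2, 3, 14, 20, 26), so p = 5/39 ≈ 0.128205.
d = −(3/4) ln(1 − 4p/3) = −0.75 ln(1 − 0.17094) = −0.75 ln(0.82906)
  = −0.75 × (-0.187463) = 0.140597 substitutions/site.
Under a molecular clock d = 2μt, so t = d/(2μ) = 0.140597 / (2 × 9.4 × 10^-9) = 7.48 million years.

7.48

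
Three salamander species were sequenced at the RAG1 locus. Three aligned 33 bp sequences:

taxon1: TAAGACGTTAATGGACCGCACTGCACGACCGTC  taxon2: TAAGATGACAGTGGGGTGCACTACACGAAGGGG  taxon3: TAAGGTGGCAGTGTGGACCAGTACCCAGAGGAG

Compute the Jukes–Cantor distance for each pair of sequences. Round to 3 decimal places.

taxon1–taxon2: 12/33 sites differ → p ≈ 0.363636, d = −0.75 ln(1 − 0.484848) = 0.497470 ≈ 0.497.
taxon1–taxon3: 19/33 sites differ → p ≈ 0.575758, d = −0.75 ln(1 − 0.767677) = 1.094720 ≈ 1.095.
taxon2–taxon3: 10/33 sites differ → p ≈ 0.30303, d = −0.75 ln(1 − 0.40404) = 0.388186 ≈ 0.388.

d(taxon1,taxon2) = 0.497, d(taxon1,taxon3) = 1.095, d(taxon2,taxon3) = 0.388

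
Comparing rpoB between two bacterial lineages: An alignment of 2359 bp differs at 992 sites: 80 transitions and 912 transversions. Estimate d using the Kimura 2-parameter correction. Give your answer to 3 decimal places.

0.674

P = 80/2359 ≈ 0.033913 and Q = 912/2359 ≈ 0.386604.
Under the Kimura two-parameter model, d = −½ ln(1 − 2P − Q) − ¼ ln(1 − 2Q).
1 − 2P − Q = 0.54557, giving −½ ln(0.54557) = 0.302962.
1 − 2Q = 0.226792, giving −¼ ln(0.226792) = 0.370930.
d = 0.302962 + 0.370930 = 0.673892.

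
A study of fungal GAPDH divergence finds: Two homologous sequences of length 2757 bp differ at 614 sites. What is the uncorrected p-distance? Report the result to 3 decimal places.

p = 614/2757 = 0.222705… ≈ 0.223 (to 3 d.p.).

0.223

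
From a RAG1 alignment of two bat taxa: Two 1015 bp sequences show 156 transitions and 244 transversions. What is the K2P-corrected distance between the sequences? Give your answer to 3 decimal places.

0.561

P = 156/1015 ≈ 0.153695 and Q = 244/1015 ≈ 0.240394.
Under the Kimura two-parameter model, d = −½ ln(1 − 2P − Q) − ¼ ln(1 − 2Q).
1 − 2P − Q = 0.452216, giving −½ ln(0.452216) = 0.396798.
1 − 2Q = 0.519212, giving −¼ ln(0.519212) = 0.163861.
d = 0.396798 + 0.163861 = 0.560659.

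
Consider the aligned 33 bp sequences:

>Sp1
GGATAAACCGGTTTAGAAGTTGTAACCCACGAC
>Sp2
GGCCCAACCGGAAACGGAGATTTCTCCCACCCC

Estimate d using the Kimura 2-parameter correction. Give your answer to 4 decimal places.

Of 33 sites, 2 differences are transitions and 12 are transversions, so P = 2/33 ≈ 0.060606 and Q = 12/33 ≈ 0.363636.
Under the Kimura two-parameter model, d = −½ ln(1 − 2P − Q) − ¼ ln(1 − 2Q).
1 − 2P − Q = 0.515152, giving −½ ln(0.515152) = 0.331647.
1 − 2Q = 0.272728, giving −¼ ln(0.272728) = 0.324820.
d = 0.331647 + 0.324820 = 0.656467.

0.6565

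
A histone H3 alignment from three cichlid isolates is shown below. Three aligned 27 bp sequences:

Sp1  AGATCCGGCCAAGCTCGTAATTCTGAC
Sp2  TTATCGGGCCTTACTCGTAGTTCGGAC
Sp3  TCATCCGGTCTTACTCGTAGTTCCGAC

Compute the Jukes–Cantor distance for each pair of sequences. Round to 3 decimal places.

d(Sp1,Sp2) = 0.377, d(Sp1,Sp3) = 0.377, d(Sp2,Sp3) = 0.165

Sp1–Sp2: 8/27 sites differ → p ≈ 0.296296, d = −0.75 ln(1 − 0.395061) = 0.376971 ≈ 0.377.
Sp1–Sp3: 8/27 sites differ → p ≈ 0.296296, d = −0.75 ln(1 − 0.395061) = 0.376971 ≈ 0.377.
Sp2–Sp3: 4/27 sites differ → p ≈ 0.148148, d = −0.75 ln(1 − 0.197531) = 0.165047 ≈ 0.165.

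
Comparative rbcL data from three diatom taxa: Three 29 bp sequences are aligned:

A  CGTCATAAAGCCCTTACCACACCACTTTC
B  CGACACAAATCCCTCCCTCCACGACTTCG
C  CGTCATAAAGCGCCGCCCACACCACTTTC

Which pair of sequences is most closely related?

A–B: 10/29 differ, p = 0.345, d = 0.462.
A–C: 4/29 differ, p = 0.138, d = 0.152.
B–C: 11/29 differ, p = 0.379, d = 0.529.
The smallest distance is between A and C.

A and C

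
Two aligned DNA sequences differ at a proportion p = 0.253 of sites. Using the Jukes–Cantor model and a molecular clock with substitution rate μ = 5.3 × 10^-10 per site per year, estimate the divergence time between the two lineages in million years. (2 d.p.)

d = −(3/4) ln(1 − 4p/3) = −0.75 ln(1 − 0.337333) = −0.75 ln(0.662667)
  = −0.75 × (-0.411483) = 0.308612 substitutions/site.
Under a molecular clock d = 2μt, so t = d/(2μ) = 0.308612 / (2 × 5.3 × 10^-10) = 291.14 million years.

291.14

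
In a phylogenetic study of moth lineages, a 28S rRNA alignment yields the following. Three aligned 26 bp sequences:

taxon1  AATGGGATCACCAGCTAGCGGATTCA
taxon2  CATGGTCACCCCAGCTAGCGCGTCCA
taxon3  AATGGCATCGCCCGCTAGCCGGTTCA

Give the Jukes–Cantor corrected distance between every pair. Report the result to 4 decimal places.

d(taxon1,taxon2) = 0.3961, d(taxon1,taxon3) = 0.2222, d(taxon2,taxon3) = 0.4643

taxon1–taxon2: 8/26 sites differ → p ≈ 0.307692, d = −0.75 ln(1 − 0.410256) = 0.396050 ≈ 0.3961.
taxon1–taxon3: 5/26 sites differ → p ≈ 0.192308, d = −0.75 ln(1 − 0.256411) = 0.222200 ≈ 0.2222.
taxon2–taxon3: 9/26 sites differ → p ≈ 0.346154, d = −0.75 ln(1 − 0.461539) = 0.464280 ≈ 0.4643.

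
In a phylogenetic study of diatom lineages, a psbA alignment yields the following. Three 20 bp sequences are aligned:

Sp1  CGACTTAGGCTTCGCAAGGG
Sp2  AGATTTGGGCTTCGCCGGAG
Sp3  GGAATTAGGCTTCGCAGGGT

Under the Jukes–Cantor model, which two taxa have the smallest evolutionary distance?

Sp1–Sp2: 6/20 differ, p = 0.300, d = 0.383.
Sp1–Sp3: 4/20 differ, p = 0.200, d = 0.233.
Sp2–Sp3: 6/20 differ, p = 0.300, d = 0.383.
The smallest distance is between Sp1 and Sp3.

Sp1 and Sp3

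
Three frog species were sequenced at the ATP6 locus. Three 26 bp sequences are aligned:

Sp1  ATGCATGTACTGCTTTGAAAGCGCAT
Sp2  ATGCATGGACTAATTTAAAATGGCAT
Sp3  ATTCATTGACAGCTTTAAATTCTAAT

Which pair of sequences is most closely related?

Sp1 and Sp2

Sp1–Sp2: 6/26 differ, p = 0.231, d = 0.276.
Sp1–Sp3: 9/26 differ, p = 0.346, d = 0.464.
Sp2–Sp3: 9/26 differ, p = 0.346, d = 0.464.
The smallest distance is between Sp1 and Sp2.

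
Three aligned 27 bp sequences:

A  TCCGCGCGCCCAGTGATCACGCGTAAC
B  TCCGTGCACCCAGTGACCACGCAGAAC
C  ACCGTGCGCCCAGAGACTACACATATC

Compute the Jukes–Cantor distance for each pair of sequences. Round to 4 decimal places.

d(A,B) = 0.2127, d(A,C) = 0.3770, d(B,C) = 0.3181

A–B: 5/27 sites differ → p ≈ 0.185185, d = −0.75 ln(1 − 0.246913) = 0.212681 ≈ 0.2127.
A–C: 8/27 sites differ → p ≈ 0.296296, d = −0.75 ln(1 − 0.395061) = 0.376971 ≈ 0.3770.
B–C: 7/27 sites differ → p ≈ 0.259259, d = −0.75 ln(1 − 0.345679) = 0.318118 ≈ 0.3181.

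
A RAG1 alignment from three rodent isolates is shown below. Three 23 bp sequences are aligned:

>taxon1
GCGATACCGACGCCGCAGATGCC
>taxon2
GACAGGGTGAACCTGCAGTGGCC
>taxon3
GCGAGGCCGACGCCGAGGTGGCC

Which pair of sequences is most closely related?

taxon1–taxon2: 11/23 differ, p = 0.478, d = 0.761.
taxon1–taxon3: 6/23 differ, p = 0.261, d = 0.321.
taxon2–taxon3: 9/23 differ, p = 0.391, d = 0.553.
The smallest distance is between taxon1 and taxon3.

taxon1 and taxon3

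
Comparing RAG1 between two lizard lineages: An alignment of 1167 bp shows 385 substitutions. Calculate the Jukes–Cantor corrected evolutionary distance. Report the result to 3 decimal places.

0.435

p = 385/1167 ≈ 0.329906.
d = −(3/4) ln(1 − 4p/3) = −0.75 ln(1 − 0.439875) = −0.75 ln(0.560125)
  = −0.75 × (-0.579595) = 0.434696 substitutions/site.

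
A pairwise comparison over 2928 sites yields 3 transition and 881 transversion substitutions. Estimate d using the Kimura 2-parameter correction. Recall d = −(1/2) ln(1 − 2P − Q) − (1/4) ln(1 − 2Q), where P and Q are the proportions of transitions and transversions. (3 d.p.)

0.411

P = 3/2928 ≈ 0.001025 and Q = 881/2928 ≈ 0.300888.
Under the Kimura two-parameter model, d = −½ ln(1 − 2P − Q) − ¼ ln(1 − 2Q).
1 − 2P − Q = 0.697062, giving −½ ln(0.697062) = 0.180440.
1 − 2Q = 0.398224, giving −¼ ln(0.398224) = 0.230185.
d = 0.180440 + 0.230185 = 0.410625.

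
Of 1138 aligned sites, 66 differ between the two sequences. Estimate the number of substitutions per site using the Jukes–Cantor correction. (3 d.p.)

0.060

p = 66/1138 ≈ 0.057996.
d = −(3/4) ln(1 − 4p/3) = −0.75 ln(1 − 0.077328) = −0.75 ln(0.922672)
  = −0.75 × (-0.080481) = 0.060361 substitutions/site.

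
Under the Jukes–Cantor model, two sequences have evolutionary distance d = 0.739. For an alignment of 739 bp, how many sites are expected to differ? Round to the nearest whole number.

Invert JC69: p = (3/4)(1 − e^(−4d/3)) = 0.75 × (1 − e^(-0.985333)) = 0.75 × (1 − 0.373315) = 0.470014.
Expected differing sites = pL ≈ 0.470014 × 739 = 347.340346 ≈ 347.

347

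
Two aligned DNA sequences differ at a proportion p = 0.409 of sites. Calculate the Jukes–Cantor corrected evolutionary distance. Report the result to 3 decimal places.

0.591

d = −(3/4) ln(1 − 4p/3) = −0.75 ln(1 − 0.545333) = −0.75 ln(0.454667)
  = −0.75 × (-0.788190) = 0.591143 substitutions/site.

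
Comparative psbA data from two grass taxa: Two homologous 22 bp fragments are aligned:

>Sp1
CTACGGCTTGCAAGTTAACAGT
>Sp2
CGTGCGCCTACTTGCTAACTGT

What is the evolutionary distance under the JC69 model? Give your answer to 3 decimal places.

The sequences differ at 10 of 22 sites (2, 3, 4, 5, 8, 10, 12, 13, 15, 20), so p = 10/22 ≈ 0.454545.
d = −(3/4) ln(1 − 4p/3) = −0.75 ln(1 − 0.60606) = −0.75 ln(0.39394)
  = −0.75 × (-0.931557) = 0.698668 substitutions/site.

0.699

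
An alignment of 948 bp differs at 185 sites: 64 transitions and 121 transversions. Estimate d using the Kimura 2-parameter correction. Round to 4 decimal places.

P = 64/948 ≈ 0.067511 and Q = 121/948 ≈ 0.127637.
Under the Kimura two-parameter model, d = −½ ln(1 − 2P − Q) − ¼ ln(1 − 2Q).
1 − 2P − Q = 0.737341, giving −½ ln(0.737341) = 0.152352.
1 − 2Q = 0.744726, giving −¼ ln(0.744726) = 0.073685.
d = 0.152352 + 0.073685 = 0.226037.

0.2260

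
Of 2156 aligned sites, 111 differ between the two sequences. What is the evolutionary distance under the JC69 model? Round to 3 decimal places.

p = 111/2156 ≈ 0.051484.
d = −(3/4) ln(1 − 4p/3) = −0.75 ln(1 − 0.068645) = −0.75 ln(0.931355)
  = −0.75 × (-0.071115) = 0.053336 substitutions/site.

0.053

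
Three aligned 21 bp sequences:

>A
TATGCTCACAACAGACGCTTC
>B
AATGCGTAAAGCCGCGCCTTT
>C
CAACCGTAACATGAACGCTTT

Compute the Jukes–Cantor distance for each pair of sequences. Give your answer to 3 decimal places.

d(A,B) = 0.756, d(A,C) = 0.899, d(B,C) = 0.899

A–B: 10/21 sites differ → p ≈ 0.47619, d = −0.75 ln(1 − 0.63492) = 0.755729 ≈ 0.756.
A–C: 11/21 sites differ → p ≈ 0.52381, d = −0.75 ln(1 − 0.698413) = 0.899023 ≈ 0.899.
B–C: 11/21 sites differ → p ≈ 0.52381, d = −0.75 ln(1 − 0.698413) = 0.899023 ≈ 0.899.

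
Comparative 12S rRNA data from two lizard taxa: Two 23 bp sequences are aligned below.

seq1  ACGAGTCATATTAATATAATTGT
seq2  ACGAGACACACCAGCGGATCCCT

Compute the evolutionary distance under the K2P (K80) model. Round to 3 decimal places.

Of 23 sites, 8 differences are transitions and 4 are transversions, so P = 8/23 ≈ 0.347826 and Q = 4/23 ≈ 0.173913.
Under the Kimura two-parameter model, d = −½ ln(1 − 2P − Q) − ¼ ln(1 − 2Q).
1 − 2P − Q = 0.130435, giving −½ ln(0.130435) = 1.018440.
1 − 2Q = 0.652174, giving −¼ ln(0.652174) = 0.106861.
d = 1.018440 + 0.106861 = 1.125301.

1.125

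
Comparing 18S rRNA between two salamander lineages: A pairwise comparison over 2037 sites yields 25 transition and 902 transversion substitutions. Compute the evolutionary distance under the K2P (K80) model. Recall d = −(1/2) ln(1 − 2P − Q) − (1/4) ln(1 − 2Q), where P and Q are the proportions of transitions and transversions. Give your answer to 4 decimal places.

0.8570

P = 25/2037 ≈ 0.012273 and Q = 902/2037 ≈ 0.442808.
Under the Kimura two-parameter model, d = −½ ln(1 − 2P − Q) − ¼ ln(1 − 2Q).
1 − 2P − Q = 0.532646, giving −½ ln(0.532646) = 0.314949.
1 − 2Q = 0.114384, giving −¼ ln(0.114384) = 0.542049.
d = 0.314949 + 0.542049 = 0.856998.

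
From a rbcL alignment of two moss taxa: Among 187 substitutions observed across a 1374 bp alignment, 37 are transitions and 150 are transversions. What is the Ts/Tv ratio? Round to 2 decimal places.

R = 37/150 = 0.246666… ≈ 0.25 (to 2 d.p.).

0.25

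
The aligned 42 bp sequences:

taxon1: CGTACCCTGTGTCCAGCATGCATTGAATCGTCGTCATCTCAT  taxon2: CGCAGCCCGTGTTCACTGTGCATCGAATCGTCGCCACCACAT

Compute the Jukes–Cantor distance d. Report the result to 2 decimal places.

The sequences differ at 11 of 42 sites, so p = 11/42 ≈ 0.261905.
d = −(3/4) ln(1 − 4p/3) = −0.75 ln(1 − 0.349207) = −0.75 ln(0.650793)
  = −0.75 × (-0.429564) = 0.322173 substitutions/site.

0.32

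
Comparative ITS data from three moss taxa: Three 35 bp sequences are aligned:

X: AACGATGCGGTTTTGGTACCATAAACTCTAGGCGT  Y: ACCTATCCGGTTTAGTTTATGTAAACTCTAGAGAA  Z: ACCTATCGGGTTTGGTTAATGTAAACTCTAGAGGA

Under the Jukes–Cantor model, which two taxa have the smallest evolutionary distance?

X–Y: 13/35 differ, p = 0.371, d = 0.513.
X–Z: 12/35 differ, p = 0.343, d = 0.458.
Y–Z: 4/35 differ, p = 0.114, d = 0.124.
The smallest distance is between Y and Z.

Y and Z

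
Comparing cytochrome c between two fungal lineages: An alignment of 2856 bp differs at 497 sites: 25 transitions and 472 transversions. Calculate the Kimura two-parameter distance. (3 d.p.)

0.201

P = 25/2856 ≈ 0.008754 and Q = 472/2856 ≈ 0.165266.
Under the Kimura two-parameter model, d = −½ ln(1 − 2P − Q) − ¼ ln(1 − 2Q).
1 − 2P − Q = 0.817226, giving −½ ln(0.817226) = 0.100920.
1 − 2Q = 0.669468, giving −¼ ln(0.669468) = 0.100318.
d = 0.100920 + 0.100318 = 0.201238.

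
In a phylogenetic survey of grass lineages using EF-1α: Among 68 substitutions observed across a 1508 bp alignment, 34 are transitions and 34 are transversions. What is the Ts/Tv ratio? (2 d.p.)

1.00

R = 34/34 = 1.00.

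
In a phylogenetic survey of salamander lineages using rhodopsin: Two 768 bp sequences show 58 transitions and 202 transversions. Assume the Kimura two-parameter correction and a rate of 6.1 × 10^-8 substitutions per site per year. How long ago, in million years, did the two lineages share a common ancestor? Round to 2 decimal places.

3.72

P = 58/768 ≈ 0.075521 and Q = 202/768 ≈ 0.263021.
Under the Kimura two-parameter model, d = −½ ln(1 − 2P − Q) − ¼ ln(1 − 2Q).
1 − 2P − Q = 0.585937, giving −½ ln(0.585937) = 0.267272.
1 − 2Q = 0.473958, giving −¼ ln(0.473958) = 0.186659.
d = 0.267272 + 0.186659 = 0.453931.
Under a molecular clock d = 2μt, so t = d/(2μ) = 0.453931 / (2 × 6.1 × 10^-8) = 3.72 million years.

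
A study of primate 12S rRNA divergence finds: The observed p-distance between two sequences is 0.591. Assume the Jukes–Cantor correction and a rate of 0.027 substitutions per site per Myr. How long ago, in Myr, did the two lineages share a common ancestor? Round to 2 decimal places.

21.54

d = −(3/4) ln(1 − 4p/3) = −0.75 ln(1 − 0.788) = −0.75 ln(0.212)
  = −0.75 × (-1.551169) = 1.163377 substitutions/site.
Under a molecular clock d = 2μt, so t = d/(2μ) = 1.163377 / (2 × 0.027) = 21.54 Myr.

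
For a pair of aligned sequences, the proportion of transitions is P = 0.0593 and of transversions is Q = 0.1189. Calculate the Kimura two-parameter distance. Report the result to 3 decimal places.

Under the Kimura two-parameter model, d = −½ ln(1 − 2P − Q) − ¼ ln(1 − 2Q).
1 − 2P − Q = 0.7625, giving −½ ln(0.7625) = 0.135576.
1 − 2Q = 0.7622, giving −¼ ln(0.7622) = 0.067887.
d = 0.135576 + 0.067887 = 0.203463.

0.203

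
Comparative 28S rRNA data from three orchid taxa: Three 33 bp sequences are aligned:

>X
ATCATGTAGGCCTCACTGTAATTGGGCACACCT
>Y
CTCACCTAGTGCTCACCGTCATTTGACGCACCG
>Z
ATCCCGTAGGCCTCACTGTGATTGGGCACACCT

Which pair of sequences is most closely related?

X and Z

X–Y: 11/33 differ, p = 0.333, d = 0.441.
X–Z: 3/33 differ, p = 0.091, d = 0.097.
Y–Z: 11/33 differ, p = 0.333, d = 0.441.
The smallest distance is between X and Z.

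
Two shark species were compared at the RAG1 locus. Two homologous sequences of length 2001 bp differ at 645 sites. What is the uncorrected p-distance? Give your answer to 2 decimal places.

p = 645/2001 = 0.322338… ≈ 0.32 (to 2 d.p.).

0.32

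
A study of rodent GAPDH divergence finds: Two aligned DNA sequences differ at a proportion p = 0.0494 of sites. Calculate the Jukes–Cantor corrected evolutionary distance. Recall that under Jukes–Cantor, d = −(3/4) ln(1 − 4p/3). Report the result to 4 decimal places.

d = −(3/4) ln(1 − 4p/3) = −0.75 ln(1 − 0.065867) = −0.75 ln(0.934133)
  = −0.75 × (-0.068136) = 0.051102 substitutions/site.

0.0511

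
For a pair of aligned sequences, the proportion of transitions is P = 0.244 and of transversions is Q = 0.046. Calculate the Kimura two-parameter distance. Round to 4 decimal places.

0.4059

Under the Kimura two-parameter model, d = −½ ln(1 − 2P − Q) − ¼ ln(1 − 2Q).
1 − 2P − Q = 0.466, giving −½ ln(0.466) = 0.381785.
1 − 2Q = 0.908, giving −¼ ln(0.908) = 0.024128.
d = 0.381785 + 0.024128 = 0.405913.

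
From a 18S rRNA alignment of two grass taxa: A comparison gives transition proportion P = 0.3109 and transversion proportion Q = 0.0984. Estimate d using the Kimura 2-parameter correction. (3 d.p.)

0.692

Under the Kimura two-parameter model, d = −½ ln(1 − 2P − Q) − ¼ ln(1 − 2Q).
1 − 2P − Q = 0.2798, giving −½ ln(0.2798) = 0.636840.
1 − 2Q = 0.8032, giving −¼ ln(0.8032) = 0.054788.
d = 0.636840 + 0.054788 = 0.691628.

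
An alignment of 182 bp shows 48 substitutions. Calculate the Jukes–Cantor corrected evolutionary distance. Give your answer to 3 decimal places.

0.325

p = 48/182 ≈ 0.263736.
d = −(3/4) ln(1 − 4p/3) = −0.75 ln(1 − 0.351648) = −0.75 ln(0.648352)
  = −0.75 × (-0.433322) = 0.324992 substitutions/site.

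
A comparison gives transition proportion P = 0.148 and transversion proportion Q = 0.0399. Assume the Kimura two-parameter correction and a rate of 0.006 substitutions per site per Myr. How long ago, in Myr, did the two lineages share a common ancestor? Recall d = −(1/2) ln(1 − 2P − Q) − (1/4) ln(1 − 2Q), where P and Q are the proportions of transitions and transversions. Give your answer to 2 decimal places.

18.79

Under the Kimura two-parameter model, d = −½ ln(1 − 2P − Q) − ¼ ln(1 − 2Q).
1 − 2P − Q = 0.6641, giving −½ ln(0.6641) = 0.204661.
1 − 2Q = 0.9202, giving −¼ ln(0.9202) = 0.020791.
d = 0.204661 + 0.020791 = 0.225452.
Under a molecular clock d = 2μt, so t = d/(2μ) = 0.225452 / (2 × 0.006) = 18.79 Myr.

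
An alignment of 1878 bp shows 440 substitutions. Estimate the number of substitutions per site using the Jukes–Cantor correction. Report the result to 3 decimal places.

0.281

p = 440/1878 ≈ 0.234292.
d = −(3/4) ln(1 − 4p/3) = −0.75 ln(1 − 0.312389) = −0.75 ln(0.687611)
  = −0.75 × (-0.374532) = 0.280899 substitutions/site.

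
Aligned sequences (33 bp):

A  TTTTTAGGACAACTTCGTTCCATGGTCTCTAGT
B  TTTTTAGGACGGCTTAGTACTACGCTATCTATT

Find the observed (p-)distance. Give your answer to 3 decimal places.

The sequences differ at 9 of 33 positions (sites 11, 12, 16, 19, 21, 23, 25, 27, 32).
p = 9/33 = 0.272727… ≈ 0.273 (to 3 d.p.).

0.273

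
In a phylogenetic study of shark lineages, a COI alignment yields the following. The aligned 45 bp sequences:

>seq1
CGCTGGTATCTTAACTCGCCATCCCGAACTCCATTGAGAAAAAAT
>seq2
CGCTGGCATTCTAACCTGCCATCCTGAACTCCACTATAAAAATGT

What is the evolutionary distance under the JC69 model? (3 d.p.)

The sequences differ at 12 of 45 sites, so p = 12/45 ≈ 0.266667.
d = −(3/4) ln(1 − 4p/3) = −0.75 ln(1 − 0.355556) = −0.75 ln(0.644444)
  = −0.75 × (-0.439367) = 0.329525 substitutions/site.

0.330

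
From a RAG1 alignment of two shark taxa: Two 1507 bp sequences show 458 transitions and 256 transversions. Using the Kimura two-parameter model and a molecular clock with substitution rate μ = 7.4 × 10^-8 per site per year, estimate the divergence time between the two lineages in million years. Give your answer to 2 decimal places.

5.78

P = 458/1507 ≈ 0.303915 and Q = 256/1507 ≈ 0.169874.
Under the Kimura two-parameter model, d = −½ ln(1 − 2P − Q) − ¼ ln(1 − 2Q).
1 − 2P − Q = 0.222296, giving −½ ln(0.222296) = 0.751873.
1 − 2Q = 0.660252, giving −¼ ln(0.660252) = 0.103783.
d = 0.751873 + 0.103783 = 0.855656.
Under a molecular clock d = 2μt, so t = d/(2μ) = 0.855656 / (2 × 7.4 × 10^-8) = 5.78 million years.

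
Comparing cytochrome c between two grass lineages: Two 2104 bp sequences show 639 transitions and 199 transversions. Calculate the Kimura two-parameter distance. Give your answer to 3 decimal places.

0.658

P = 639/2104 ≈ 0.303707 and Q = 199/2104 ≈ 0.094582.
Under the Kimura two-parameter model, d = −½ ln(1 − 2P − Q) − ¼ ln(1 − 2Q).
1 − 2P − Q = 0.298004, giving −½ ln(0.298004) = 0.605324.
1 − 2Q = 0.810836, giving −¼ ln(0.810836) = 0.052422.
d = 0.605324 + 0.052422 = 0.657746.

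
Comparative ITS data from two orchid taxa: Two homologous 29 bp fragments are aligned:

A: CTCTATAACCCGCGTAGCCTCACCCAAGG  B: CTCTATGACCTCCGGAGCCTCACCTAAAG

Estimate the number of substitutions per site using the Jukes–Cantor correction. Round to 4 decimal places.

The sequences differ at 6 of 29 sites (7, 11, 12, 15, 25, 28), so p = 6/29 ≈ 0.206897.
d = −(3/4) ln(1 − 4p/3) = −0.75 ln(1 − 0.275863) = −0.75 ln(0.724137)
  = −0.75 × (-0.322775) = 0.242081 substitutions/site.

0.2421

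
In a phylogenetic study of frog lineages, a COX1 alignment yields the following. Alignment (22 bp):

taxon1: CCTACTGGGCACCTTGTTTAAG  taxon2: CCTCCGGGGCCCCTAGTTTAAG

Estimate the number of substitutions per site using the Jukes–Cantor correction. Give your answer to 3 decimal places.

The sequences differ at 4 of 22 sites (4, 6, 11, 15), so p = 4/22 ≈ 0.181818.
d = −(3/4) ln(1 − 4p/3) = −0.75 ln(1 − 0.242424) = −0.75 ln(0.757576)
  = −0.75 × (-0.277631) = 0.208223 substitutions/site.

0.208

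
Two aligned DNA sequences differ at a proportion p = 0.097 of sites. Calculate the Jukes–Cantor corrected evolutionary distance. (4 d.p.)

d = −(3/4) ln(1 − 4p/3) = −0.75 ln(1 − 0.129333) = −0.75 ln(0.870667)
  = −0.75 × (-0.138496) = 0.103872 substitutions/site.

0.1039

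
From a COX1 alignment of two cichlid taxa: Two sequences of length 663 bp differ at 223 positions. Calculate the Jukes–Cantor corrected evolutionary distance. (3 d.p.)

p = 223/663 ≈ 0.33635.
d = −(3/4) ln(1 − 4p/3) = −0.75 ln(1 − 0.448467) = −0.75 ln(0.551533)
  = −0.75 × (-0.595054) = 0.446291 substitutions/site.

0.446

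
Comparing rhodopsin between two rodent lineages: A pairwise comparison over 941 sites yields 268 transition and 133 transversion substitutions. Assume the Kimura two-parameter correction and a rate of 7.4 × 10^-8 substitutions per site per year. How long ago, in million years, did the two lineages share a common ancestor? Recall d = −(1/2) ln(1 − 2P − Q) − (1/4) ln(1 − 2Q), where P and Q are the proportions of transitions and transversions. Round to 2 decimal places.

4.75

P = 268/941 ≈ 0.284803 and Q = 133/941 ≈ 0.141339.
Under the Kimura two-parameter model, d = −½ ln(1 − 2P − Q) − ¼ ln(1 − 2Q).
1 − 2P − Q = 0.289055, giving −½ ln(0.289055) = 0.620569.
1 − 2Q = 0.717322, giving −¼ ln(0.717322) = 0.083058.
d = 0.620569 + 0.083058 = 0.703627.
Under a molecular clock d = 2μt, so t = d/(2μ) = 0.703627 / (2 × 7.4 × 10^-8) = 4.75 million years.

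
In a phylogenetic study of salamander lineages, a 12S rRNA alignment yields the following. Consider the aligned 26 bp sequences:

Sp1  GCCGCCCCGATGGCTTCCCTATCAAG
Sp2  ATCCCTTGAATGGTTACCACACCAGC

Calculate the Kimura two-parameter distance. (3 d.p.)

1.201

Of 26 sites, 9 differences are transitions and 5 are transversions, so P = 9/26 ≈ 0.346154 and Q = 5/26 ≈ 0.192308.
Under the Kimura two-parameter model, d = −½ ln(1 − 2P − Q) − ¼ ln(1 − 2Q).
1 − 2P − Q = 0.115384, giving −½ ln(0.115384) = 1.079745.
1 − 2Q = 0.615384, giving −¼ ln(0.615384) = 0.121377.
d = 1.079745 + 0.121377 = 1.201122.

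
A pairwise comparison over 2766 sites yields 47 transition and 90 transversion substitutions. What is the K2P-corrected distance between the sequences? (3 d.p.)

P = 47/2766 ≈ 0.016992 and Q = 90/2766 ≈ 0.032538.
Under the Kimura two-parameter model, d = −½ ln(1 − 2P − Q) − ¼ ln(1 − 2Q).
1 − 2P − Q = 0.933478, giving −½ ln(0.933478) = 0.034419.
1 − 2Q = 0.934924, giving −¼ ln(0.934924) = 0.016823.
d = 0.034419 + 0.016823 = 0.051242.

0.051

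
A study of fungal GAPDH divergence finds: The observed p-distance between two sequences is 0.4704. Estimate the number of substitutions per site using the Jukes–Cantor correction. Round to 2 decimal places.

0.74

d = −(3/4) ln(1 − 4p/3) = −0.75 ln(1 − 0.6272) = −0.75 ln(0.3728)
  = −0.75 × (-0.986713) = 0.740035 substitutions/site.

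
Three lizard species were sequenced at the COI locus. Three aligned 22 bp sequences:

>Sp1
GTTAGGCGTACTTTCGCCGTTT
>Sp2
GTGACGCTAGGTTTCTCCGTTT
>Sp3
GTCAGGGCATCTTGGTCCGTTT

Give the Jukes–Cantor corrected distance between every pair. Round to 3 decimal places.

Sp1–Sp2: 7/22 sites differ → p ≈ 0.318182, d = −0.75 ln(1 − 0.424243) = 0.414052 ≈ 0.414.
Sp1–Sp3: 8/22 sites differ → p ≈ 0.363636, d = −0.75 ln(1 − 0.484848) = 0.497470 ≈ 0.497.
Sp2–Sp3: 8/22 sites differ → p ≈ 0.363636, d = −0.75 ln(1 − 0.484848) = 0.497470 ≈ 0.497.

d(Sp1,Sp2) = 0.414, d(Sp1,Sp3) = 0.497, d(Sp2,Sp3) = 0.497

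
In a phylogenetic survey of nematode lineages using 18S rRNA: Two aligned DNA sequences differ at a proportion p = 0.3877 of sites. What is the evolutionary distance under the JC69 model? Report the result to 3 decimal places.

d = −(3/4) ln(1 − 4p/3) = −0.75 ln(1 − 0.516933) = −0.75 ln(0.483067)
  = −0.75 × (-0.727600) = 0.545700 substitutions/site.

0.546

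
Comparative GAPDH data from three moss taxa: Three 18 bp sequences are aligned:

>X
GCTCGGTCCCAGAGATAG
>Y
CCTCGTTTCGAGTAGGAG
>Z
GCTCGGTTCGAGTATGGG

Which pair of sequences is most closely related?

X–Y: 8/18 differ, p = 0.444, d = 0.673.
X–Z: 7/18 differ, p = 0.389, d = 0.548.
Y–Z: 4/18 differ, p = 0.222, d = 0.264.
The smallest distance is between Y and Z.

Y and Z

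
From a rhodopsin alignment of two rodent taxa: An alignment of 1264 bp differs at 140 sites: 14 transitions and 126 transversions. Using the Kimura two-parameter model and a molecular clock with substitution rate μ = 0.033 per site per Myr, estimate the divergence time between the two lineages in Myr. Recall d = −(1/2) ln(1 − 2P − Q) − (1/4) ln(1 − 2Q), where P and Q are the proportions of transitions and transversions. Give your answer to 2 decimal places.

1.83

P = 14/1264 ≈ 0.011076 and Q = 126/1264 ≈ 0.099684.
Under the Kimura two-parameter model, d = −½ ln(1 − 2P − Q) − ¼ ln(1 − 2Q).
1 − 2P − Q = 0.878164, giving −½ ln(0.878164) = 0.064961.
1 − 2Q = 0.800632, giving −¼ ln(0.800632) = 0.055588.
d = 0.064961 + 0.055588 = 0.120549.
Under a molecular clock d = 2μt, so t = d/(2μ) = 0.120549 / (2 × 0.033) = 1.83 Myr.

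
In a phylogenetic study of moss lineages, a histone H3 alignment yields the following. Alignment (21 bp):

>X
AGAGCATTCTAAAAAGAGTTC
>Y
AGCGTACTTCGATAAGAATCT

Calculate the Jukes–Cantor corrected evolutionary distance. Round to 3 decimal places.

0.756

The sequences differ at 10 of 21 sites (3, 5, 7, 9, 10, 11, 13, 18, 20, 21), so p = 10/21 ≈ 0.47619.
d = −(3/4) ln(1 − 4p/3) = −0.75 ln(1 − 0.63492) = −0.75 ln(0.36508)
  = −0.75 × (-1.007639) = 0.755729 substitutions/site.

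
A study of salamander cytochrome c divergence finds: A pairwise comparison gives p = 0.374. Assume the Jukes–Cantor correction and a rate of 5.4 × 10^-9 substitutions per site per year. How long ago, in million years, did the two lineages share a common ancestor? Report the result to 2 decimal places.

d = −(3/4) ln(1 − 4p/3) = −0.75 ln(1 − 0.498667) = −0.75 ln(0.501333)
  = −0.75 × (-0.690485) = 0.517864 substitutions/site.
Under a molecular clock d = 2μt, so t = d/(2μ) = 0.517864 / (2 × 5.4 × 10^-9) = 47.95 million years.

47.95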